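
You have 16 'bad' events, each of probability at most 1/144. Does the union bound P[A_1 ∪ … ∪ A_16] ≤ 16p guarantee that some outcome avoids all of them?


Union bound: P[∪_{i=1}^{16} A_i] ≤ Σ_i P[A_i] ≤ 16·p = 16·(1/144) = 1/9.
Numerically: 1/9 ≈ 0.1111111.
Is 1/9 < 1? YES.
Since P[∪ A_i] ≤ 1/9 < 1, the complement has P[∩ A_i^c] ≥ 1 − 1/9 = 8/9 > 0, so some outcome avoids every A_i.

16·p = 1/9 ≈ 0.1111111; existence CERTIFIED by the union bound.


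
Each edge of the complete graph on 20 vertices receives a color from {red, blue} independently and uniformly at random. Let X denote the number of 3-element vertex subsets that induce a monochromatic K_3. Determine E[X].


Let X = Σ_S X_S over the C(20, 3) = 1140 subsets S of size 3, where X_S = 1 if the K_3 on S is monochromatic.
For a fixed S, the K_3 on S has C(3, 2) = 3 edges. P[all 3 edges red] = (1/2)^3, and likewise for blue, so P[monochromatic] = 2·(1/2)^3 = 2^{1 − 3} = 1/4.
Summing: E[X] = C(20, 3) · 2^{1 − 3} = 1140 · 1/4 = 285.
Numerically: E[X] ≈ 285.0000.

E[X] = C(20,3)·2^(1−C(3,2)) = 285 ≈ 285.0000.


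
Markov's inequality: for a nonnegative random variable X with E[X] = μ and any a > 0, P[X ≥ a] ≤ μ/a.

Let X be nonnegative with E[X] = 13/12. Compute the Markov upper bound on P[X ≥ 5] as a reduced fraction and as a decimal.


μ = E[X] = 13/12, a = 5.
Markov: P[X ≥ 5] ≤ μ/a = (13/12)/5 = 13/60.
Numerically: ≈ 0.2167.
(Since a = 5 > μ = 1.0833, the bound 13/60 is < 1 and informative.)

P[X ≥ 5] ≤ 13/60 ≈ 0.2167.


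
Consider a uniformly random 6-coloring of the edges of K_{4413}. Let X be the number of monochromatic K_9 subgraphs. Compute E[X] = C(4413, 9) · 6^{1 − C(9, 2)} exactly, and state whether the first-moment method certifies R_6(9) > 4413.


E[X] = C(4413, 9) · 6^{1 − 36} = 1734990840325017881257917265 · 6^{−35} = 1734990840325017881257917265/1719070799748422591028658176.
As a reduced fraction: E[X] = 1734990840325017881257917265/1719070799748422591028658176 ≈ 1.0092608.
Is E[X] < 1? NO.
Since E[X] ≥ 1, the first-moment bound is inconclusive at n = 4413; it does NOT by itself certify R_6(9) > 4413.

E[X] = 1734990840325017881257917265/1719070799748422591028658176 ≈ 1.0092608; E[X] ≥ 1; first-moment method inconclusive here.


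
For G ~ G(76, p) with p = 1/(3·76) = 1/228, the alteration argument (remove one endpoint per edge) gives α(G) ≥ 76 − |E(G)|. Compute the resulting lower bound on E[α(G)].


E[|E(G)|] = C(76, 2)·p = 2850 · (1/228) = 25/2.
E[α(G)] ≥ n − E[|E(G)|] = 76 − 25/2 = 127/2.
Numerically: ≈ 63.5000.
(This is only a lower bound; the true E[α(G)] may be larger.)

E[α(G)] ≥ 127/2 ≈ 63.5000.


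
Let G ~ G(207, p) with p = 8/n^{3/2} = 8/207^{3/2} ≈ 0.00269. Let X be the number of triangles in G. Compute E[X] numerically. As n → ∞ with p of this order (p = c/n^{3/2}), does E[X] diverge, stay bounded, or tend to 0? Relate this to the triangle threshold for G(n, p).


Number of potential triangles: C(207, 3) = 1456935.
Each occurs with probability p³ ≈ (0.00269)³ ≈ 1.93822e-08.
By linearity: E[X] = C(207, 3)·p³ ≈ 1456935 · 1.93822e-08 ≈ 0.028.
Since α = 3/2 > 1, p = c/n^{3/2} = o(1/n) is below the triangle threshold p ~ 1/n. Asymptotically E[X] ~ (c³/6)·n^{3(1−α)} = (8³/6)·n^{-1.5} → 0, so by Markov's inequality G has no triangles w.h.p.

E[X] ≈ 0.028; in regime p = Θ(1/n^{3/2}) E[X] tends to 0 (below the triangle threshold p ~ 1/n).


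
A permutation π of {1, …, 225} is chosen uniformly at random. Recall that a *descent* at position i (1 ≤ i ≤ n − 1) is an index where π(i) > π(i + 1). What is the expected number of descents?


Write X = Σ X_I over i = 1, …, 224, with X_I the indicator of one descent.
There are 224 indicators.
For each fixed i, the pair (π(i), π(i+1)) is a uniformly random ordered pair of distinct values from {1, …, 225}; by symmetry P[π(i) > π(i+1)] = 1/2.
By linearity: E[X] = 224 · (1/2) = (225 − 1) · (1/2) = 112 ≈ 112.000.

E[X] = 112 = 112.000.


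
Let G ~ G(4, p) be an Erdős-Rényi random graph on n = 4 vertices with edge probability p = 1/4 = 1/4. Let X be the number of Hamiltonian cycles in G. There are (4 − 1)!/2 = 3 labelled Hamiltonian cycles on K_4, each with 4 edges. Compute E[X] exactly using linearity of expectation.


K_4 has (4 − 1)!/2 = 3 labelled Hamiltonian cycles.
For each such Hamiltonian cycle H, let X_H = 1 if all 4 edges of H are present in G. Then P[X_H = 1] = p^{4} = (1/4)^{4} = 1/256.
By linearity: E[X] = Σ_H E[X_H] = 3 · p^{4} = 3 · 1/256 = 3/256.
Numerically: E[X] ≈ 0.011719.

E[X] = 3 · (1/4)^{4} = 3/256 ≈ 0.011719.


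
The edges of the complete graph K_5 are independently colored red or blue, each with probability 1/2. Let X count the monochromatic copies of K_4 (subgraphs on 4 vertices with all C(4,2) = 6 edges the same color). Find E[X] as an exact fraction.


Let X = Σ_S X_S over the C(5, 4) = 5 subsets S of size 4, where X_S = 1 if the K_4 on S is monochromatic.
For a fixed S, the K_4 on S has C(4, 2) = 6 edges. P[all 6 edges red] = (1/2)^6, and likewise for blue, so P[monochromatic] = 2·(1/2)^6 = 2^{1 − 6} = 1/32.
By linearity of expectation: E[X] = C(5, 4) · 2^{1 − 6} = 5 · 1/32 = 5/32.
Numerically: E[X] ≈ 0.1562.

E[X] = C(5,4)·2^(1−C(4,2)) = 5/32 ≈ 0.1562.


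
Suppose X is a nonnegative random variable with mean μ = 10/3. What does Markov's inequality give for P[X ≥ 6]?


μ = E[X] = 10/3, a = 6.
Markov: P[X ≥ 6] ≤ μ/a = (10/3)/6 = 5/9.
Numerically: ≈ 0.556.
(Since a = 6 > μ = 3.333, the bound 5/9 is < 1 and informative.)

P[X ≥ 6] ≤ 5/9 ≈ 0.556.


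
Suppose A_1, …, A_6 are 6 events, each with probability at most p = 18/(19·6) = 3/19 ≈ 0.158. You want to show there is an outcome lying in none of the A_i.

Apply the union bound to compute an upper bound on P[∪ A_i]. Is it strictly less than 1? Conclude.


Union bound: P[∪_{i=1}^{6} A_i] ≤ Σ_i P[A_i] ≤ 6·p = 6·(3/19) = 18/19.
Numerically: 18/19 ≈ 0.947.
Is 18/19 < 1? YES.
Since P[∪ A_i] ≤ 18/19 < 1, the complement has P[∩ A_i^c] ≥ 1 − 18/19 = 1/19 > 0, so some outcome avoids every A_i.

6·p = 18/19 ≈ 0.947; existence CERTIFIED by the union bound.


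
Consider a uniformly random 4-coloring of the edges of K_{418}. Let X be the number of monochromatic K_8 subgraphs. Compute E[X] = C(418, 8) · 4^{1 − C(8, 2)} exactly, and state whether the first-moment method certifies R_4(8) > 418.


E[X] = C(418, 8) · 4^{1 − 28} = 21608403021078588 · 4^{−27} = 21608403021078588/18014398509481984.
As a reduced fraction: E[X] = 5402100755269647/4503599627370496 ≈ 1.1995073.
Is E[X] < 1? NO.
Since E[X] ≥ 1, the first-moment bound is inconclusive at n = 418; it does NOT by itself certify R_4(8) > 418.

E[X] = 5402100755269647/4503599627370496 ≈ 1.1995073; E[X] ≥ 1; first-moment method inconclusive here.


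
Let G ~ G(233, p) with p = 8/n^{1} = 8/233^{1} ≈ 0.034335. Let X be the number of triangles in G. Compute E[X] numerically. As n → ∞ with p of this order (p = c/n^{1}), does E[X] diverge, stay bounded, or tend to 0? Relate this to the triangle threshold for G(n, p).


Number of potential triangles: C(233, 3) = 2081156.
Each occurs with probability p³ ≈ (0.034335)³ ≈ 4.0476430e-05.
By linearity: E[X] = C(233, 3)·p³ ≈ 2081156 · 4.0476430e-05 ≈ 84.23776.
Here α = 1, so p = 8/n is exactly at the triangle threshold p ~ 1/n. Asymptotically E[X] → c³/6 = 8³/6 = 256/3 ≈ 85.33333, a bounded constant. In this regime the triangle count is asymptotically Poisson(c³/6).

E[X] ≈ 84.23776; in regime p = Θ(1/n^{1}) E[X] stays bounded (at the triangle threshold p ~ 1/n).


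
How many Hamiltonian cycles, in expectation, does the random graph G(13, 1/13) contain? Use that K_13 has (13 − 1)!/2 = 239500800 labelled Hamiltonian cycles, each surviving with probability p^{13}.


K_13 has (13 − 1)!/2 = 239500800 labelled Hamiltonian cycles.
For each such Hamiltonian cycle H, let X_H = 1 if all 13 edges of H are present in G. Then P[X_H = 1] = p^{13} = (1/13)^{13} = 1/302875106592253.
By linearity: E[X] = Σ_H E[X_H] = 239500800 · p^{13} = 239500800 · 1/302875106592253 = 239500800/302875106592253.
Numerically: E[X] ≈ 7.91e-07.

E[X] = 239500800 · (1/13)^{13} = 239500800/302875106592253 ≈ 7.91e-07.


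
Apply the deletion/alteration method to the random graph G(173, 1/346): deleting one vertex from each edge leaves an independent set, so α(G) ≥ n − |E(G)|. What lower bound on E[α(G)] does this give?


E[|E(G)|] = C(173, 2)·p = 14878 · (1/346) = 43.
E[α(G)] ≥ n − E[|E(G)|] = 173 − 43 = 130.
Numerically: ≈ 130.0000.
(This is only a lower bound; the true E[α(G)] may be larger.)

E[α(G)] ≥ 130 ≈ 130.0000.


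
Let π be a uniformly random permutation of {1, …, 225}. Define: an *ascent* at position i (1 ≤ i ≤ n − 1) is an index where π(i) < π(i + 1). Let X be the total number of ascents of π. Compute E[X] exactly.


Write X = Σ X_I over i = 1, …, 224, with X_I the indicator of one ascent.
There are 224 indicators.
For each fixed i, the pair (π(i), π(i+1)) is a uniformly random ordered pair of distinct values from {1, …, 225}; by symmetry P[π(i) < π(i+1)] = 1/2.
By linearity: E[X] = 224 · (1/2) = (225 − 1) · (1/2) = 112 ≈ 112.00000.

E[X] = 112 = 112.00000.


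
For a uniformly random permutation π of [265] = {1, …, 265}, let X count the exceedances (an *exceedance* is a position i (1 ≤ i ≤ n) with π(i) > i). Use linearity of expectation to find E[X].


Write X = Σ_{i=1}^{265} X_i, where X_i = 1_{π(i) > i}.
For each fixed i, π(i) is uniform over {1, …, 265} (marginal of a uniform permutation), so P[π(i) > i] = (n − i)/n. Summing: Σ_{i=1}^{265} (n − i)/n = (0 + 1 + … + 264)/265 = 265(265 − 1)/(2·265) = (265 − 1)/2.
Hence E[X] = Σ_{i=1}^{265} (265 − i)/265 = 132 ≈ 132.000000.

E[X] = 132 = 132.000000.


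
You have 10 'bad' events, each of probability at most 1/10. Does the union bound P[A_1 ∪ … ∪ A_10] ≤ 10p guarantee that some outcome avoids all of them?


Union bound: P[∪_{i=1}^{10} A_i] ≤ Σ_i P[A_i] ≤ 10·p = 10·(1/10) = 1.
Numerically: 1 ≈ 1.000000.
Is 1 < 1? NO.
Since the bound 1 is ≥ 1, the union bound is uninformative here; it does NOT by itself certify existence.

10·p = 1 ≈ 1.000000; existence NOT certified by the union bound.


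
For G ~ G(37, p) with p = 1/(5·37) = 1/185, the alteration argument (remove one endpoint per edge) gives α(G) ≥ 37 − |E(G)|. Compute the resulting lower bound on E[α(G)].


E[|E(G)|] = C(37, 2)·p = 666 · (1/185) = 18/5.
E[α(G)] ≥ n − E[|E(G)|] = 37 − 18/5 = 167/5.
Numerically: ≈ 33.4000.
(This is only a lower bound; the true E[α(G)] may be larger.)

E[α(G)] ≥ 167/5 ≈ 33.4000.


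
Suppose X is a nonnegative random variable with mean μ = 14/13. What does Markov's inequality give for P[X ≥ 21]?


μ = E[X] = 14/13, a = 21.
Markov: P[X ≥ 21] ≤ μ/a = (14/13)/21 = 2/39.
Numerically: ≈ 0.051282.
(Since a = 21 > μ = 1.076923, the bound 2/39 is < 1 and informative.)

P[X ≥ 21] ≤ 2/39 ≈ 0.051282.


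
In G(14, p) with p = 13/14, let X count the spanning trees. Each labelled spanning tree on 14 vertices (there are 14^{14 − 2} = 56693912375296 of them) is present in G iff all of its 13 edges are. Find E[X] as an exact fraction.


K_14 has 14^{14 − 2} = 56693912375296 labelled spanning trees.
For each such spanning tree H, let X_H = 1 if all 13 edges of H are present in G. Then P[X_H = 1] = p^{13} = (13/14)^{13} = 302875106592253/793714773254144.
By linearity: E[X] = Σ_H E[X_H] = 56693912375296 · p^{13} = 56693912375296 · 302875106592253/793714773254144 = 302875106592253/14.
Numerically: E[X] ≈ 2.16339e+13.

E[X] = 56693912375296 · (13/14)^{13} = 302875106592253/14 ≈ 2.16339e+13.


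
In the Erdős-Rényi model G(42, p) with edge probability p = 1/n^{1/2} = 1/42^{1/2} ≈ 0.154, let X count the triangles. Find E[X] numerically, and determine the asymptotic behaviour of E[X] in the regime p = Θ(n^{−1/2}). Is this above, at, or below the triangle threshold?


Number of potential triangles: C(42, 3) = 11480.
Each occurs with probability p³ ≈ (0.154)³ ≈ 3.67389e-03.
By linearity: E[X] = C(42, 3)·p³ ≈ 11480 · 3.67389e-03 ≈ 42.176.
Since α = 1/2 < 1, p = c/n^{1/2} ≫ 1/n is above the triangle threshold p ~ 1/n. Asymptotically E[X] ~ (c³/6)·n^{3(1−α)} = (1³/6)·n^{1.5} → ∞; triangles are abundant w.h.p.

E[X] ≈ 42.176; in regime p = Θ(1/n^{1/2}) E[X] diverges (above the triangle threshold p ~ 1/n).


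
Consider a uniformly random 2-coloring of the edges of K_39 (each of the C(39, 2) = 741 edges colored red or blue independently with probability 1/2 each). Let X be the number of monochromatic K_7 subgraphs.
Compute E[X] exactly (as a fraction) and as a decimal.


Let X = Σ_S X_S over the C(39, 7) = 15380937 subsets S of size 7, where X_S = 1 if the K_7 on S is monochromatic.
For a fixed S, the K_7 on S has C(7, 2) = 21 edges. P[all 21 edges red] = (1/2)^21, and likewise for blue, so P[monochromatic] = 2·(1/2)^21 = 2^{1 − 21} = 1/1048576.
Summing: E[X] = C(39, 7) · 2^{1 − 21} = 15380937 · 1/1048576 = 15380937/1048576.
Numerically: E[X] ≈ 14.668.

E[X] = C(39,7)·2^(1−C(7,2)) = 15380937/1048576 ≈ 14.668.


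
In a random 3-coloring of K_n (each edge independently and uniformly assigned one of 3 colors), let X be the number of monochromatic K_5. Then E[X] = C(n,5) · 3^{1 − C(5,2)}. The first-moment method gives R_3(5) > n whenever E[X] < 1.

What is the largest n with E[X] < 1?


We need C(n, 5) · 3^{1 − 10} < 1, i.e. C(n, 5) < 3^{10 − 1} = 19683.
Check values of n near the boundary:
  n = 18: C(18, 5) = 8568; 8568 < 19683? YES
  n = 19: C(19, 5) = 11628; 11628 < 19683? YES
  n = 20: C(20, 5) = 15504; 15504 < 19683? YES
  n = 21: C(21, 5) = 20349; 20349 < 19683? NO
  n = 22: C(22, 5) = 26334; 26334 < 19683? NO
  n = 23: C(23, 5) = 33649; 33649 < 19683? NO
The largest n with C(n, 5) < 19683 is n = 20 (where E[X] = 5168/6561 ≈ 0.7877). Hence R_3(5) > 20, i.e. R_3(5) ≥ 21.

Largest n = 20; hence R_3(5) > 20.


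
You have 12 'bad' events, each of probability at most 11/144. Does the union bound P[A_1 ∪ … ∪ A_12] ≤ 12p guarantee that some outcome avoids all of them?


Union bound: P[∪_{i=1}^{12} A_i] ≤ Σ_i P[A_i] ≤ 12·p = 12·(11/144) = 11/12.
Numerically: 11/12 ≈ 0.91667.
Is 11/12 < 1? YES.
Since P[∪ A_i] ≤ 11/12 < 1, the complement has P[∩ A_i^c] ≥ 1 − 11/12 = 1/12 > 0, so some outcome avoids every A_i.

12·p = 11/12 ≈ 0.91667; existence CERTIFIED by the union bound.


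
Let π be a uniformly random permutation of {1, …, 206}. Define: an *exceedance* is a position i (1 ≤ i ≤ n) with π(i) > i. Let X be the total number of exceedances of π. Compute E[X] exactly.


Write X = Σ_{i=1}^{206} X_i, where X_i = 1_{π(i) > i}.
For each fixed i, π(i) is uniform over {1, …, 206} (marginal of a uniform permutation), so P[π(i) > i] = (n − i)/n. Summing: Σ_{i=1}^{206} (n − i)/n = (0 + 1 + … + 205)/206 = 206(206 − 1)/(2·206) = (206 − 1)/2.
Hence E[X] = Σ_{i=1}^{206} (206 − i)/206 = 205/2 ≈ 102.500.

E[X] = 205/2 = 102.500.


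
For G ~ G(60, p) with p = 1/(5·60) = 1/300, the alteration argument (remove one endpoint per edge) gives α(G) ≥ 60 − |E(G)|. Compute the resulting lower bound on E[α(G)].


E[|E(G)|] = C(60, 2)·p = 1770 · (1/300) = 59/10.
E[α(G)] ≥ n − E[|E(G)|] = 60 − 59/10 = 541/10.
Numerically: ≈ 54.100.
(This is only a lower bound; the true E[α(G)] may be larger.)

E[α(G)] ≥ 541/10 ≈ 54.100.


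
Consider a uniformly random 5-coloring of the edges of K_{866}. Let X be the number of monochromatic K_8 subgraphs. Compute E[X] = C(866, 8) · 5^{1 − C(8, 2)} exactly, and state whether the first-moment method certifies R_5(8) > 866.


E[X] = C(866, 8) · 5^{1 − 28} = 7595214554331451620 · 5^{−27} = 7595214554331451620/7450580596923828125.
As a reduced fraction: E[X] = 1519042910866290324/1490116119384765625 ≈ 1.0194.
Is E[X] < 1? NO.
Since E[X] ≥ 1, the first-moment bound is inconclusive at n = 866; it does NOT by itself certify R_5(8) > 866.

E[X] = 1519042910866290324/1490116119384765625 ≈ 1.0194; E[X] ≥ 1; first-moment method inconclusive here.


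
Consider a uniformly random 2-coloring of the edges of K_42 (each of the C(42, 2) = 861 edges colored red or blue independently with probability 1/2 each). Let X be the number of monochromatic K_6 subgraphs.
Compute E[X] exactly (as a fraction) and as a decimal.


Let X = Σ_S X_S over the C(42, 6) = 5245786 subsets S of size 6, where X_S = 1 if the K_6 on S is monochromatic.
For a fixed S, the K_6 on S has C(6, 2) = 15 edges. P[all 15 edges red] = (1/2)^15, and likewise for blue, so P[monochromatic] = 2·(1/2)^15 = 2^{1 − 15} = 1/16384.
By linearity: E[X] = C(42, 6) · 2^{1 − 15} = 5245786 · 1/16384 = 2622893/8192.
Numerically: E[X] ≈ 320.1774.

E[X] = C(42,6)·2^(1−C(6,2)) = 2622893/8192 ≈ 320.1774.


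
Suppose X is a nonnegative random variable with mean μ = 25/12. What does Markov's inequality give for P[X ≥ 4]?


μ = E[X] = 25/12, a = 4.
Markov: P[X ≥ 4] ≤ μ/a = (25/12)/4 = 25/48.
Numerically: ≈ 0.5208.
(Since a = 4 > μ = 2.0833, the bound 25/48 is < 1 and informative.)

P[X ≥ 4] ≤ 25/48 ≈ 0.5208.


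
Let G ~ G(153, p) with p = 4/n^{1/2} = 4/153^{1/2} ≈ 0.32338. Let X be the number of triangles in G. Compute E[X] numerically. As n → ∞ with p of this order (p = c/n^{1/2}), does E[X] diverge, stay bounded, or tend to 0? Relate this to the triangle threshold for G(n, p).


Number of potential triangles: C(153, 3) = 585276.
Each occurs with probability p³ ≈ (0.32338)³ ≈ 3.3817603e-02.
By linearity: E[X] = C(153, 3)·p³ ≈ 585276 · 3.3817603e-02 ≈ 19792.63170.
Since α = 1/2 < 1, p = c/n^{1/2} ≫ 1/n is above the triangle threshold p ~ 1/n. Asymptotically E[X] ~ (c³/6)·n^{3(1−α)} = (4³/6)·n^{1.5} → ∞; triangles are abundant w.h.p.

E[X] ≈ 19792.63170; in regime p = Θ(1/n^{1/2}) E[X] diverges (above the triangle threshold p ~ 1/n).


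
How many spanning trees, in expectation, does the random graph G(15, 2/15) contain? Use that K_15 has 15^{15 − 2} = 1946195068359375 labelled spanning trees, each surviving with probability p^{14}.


K_15 has 15^{15 − 2} = 1946195068359375 labelled spanning trees.
For each such spanning tree H, let X_H = 1 if all 14 edges of H are present in G. Then P[X_H = 1] = p^{14} = (2/15)^{14} = 16384/29192926025390625.
By linearity: E[X] = Σ_H E[X_H] = 1946195068359375 · p^{14} = 1946195068359375 · 16384/29192926025390625 = 16384/15.
Numerically: E[X] ≈ 1092.

E[X] = 1946195068359375 · (2/15)^{14} = 16384/15 ≈ 1092.


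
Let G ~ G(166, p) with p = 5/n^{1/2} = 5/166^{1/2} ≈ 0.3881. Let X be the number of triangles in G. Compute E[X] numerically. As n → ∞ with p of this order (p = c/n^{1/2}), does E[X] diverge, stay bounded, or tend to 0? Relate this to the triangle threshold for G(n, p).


Number of potential triangles: C(166, 3) = 748660.
Each occurs with probability p³ ≈ (0.3881)³ ≈ 5.844507e-02.
By linearity: E[X] = C(166, 3)·p³ ≈ 748660 · 5.844507e-02 ≈ 43755.4859.
Since α = 1/2 < 1, p = c/n^{1/2} ≫ 1/n is above the triangle threshold p ~ 1/n. Asymptotically E[X] ~ (c³/6)·n^{3(1−α)} = (5³/6)·n^{1.5} → ∞; triangles are abundant w.h.p.

E[X] ≈ 43755.4859; in regime p = Θ(1/n^{1/2}) E[X] diverges (above the triangle threshold p ~ 1/n).


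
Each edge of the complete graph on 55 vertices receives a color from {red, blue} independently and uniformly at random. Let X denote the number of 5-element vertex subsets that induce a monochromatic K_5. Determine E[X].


Let X = Σ_S X_S over the C(55, 5) = 3478761 subsets S of size 5, where X_S = 1 if the K_5 on S is monochromatic.
For a fixed S, the K_5 on S has C(5, 2) = 10 edges. P[all 10 edges red] = (1/2)^10, and likewise for blue, so P[monochromatic] = 2·(1/2)^10 = 2^{1 − 10} = 1/512.
By linearity: E[X] = C(55, 5) · 2^{1 − 10} = 3478761 · 1/512 = 3478761/512.
Numerically: E[X] ≈ 6794.4551.

E[X] = C(55,5)·2^(1−C(5,2)) = 3478761/512 ≈ 6794.4551.


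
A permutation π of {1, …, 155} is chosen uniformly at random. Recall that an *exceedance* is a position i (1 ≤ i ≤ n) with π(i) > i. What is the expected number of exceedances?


Write X = Σ_{i=1}^{155} X_i, where X_i = 1_{π(i) > i}.
For each fixed i, π(i) is uniform over {1, …, 155} (marginal of a uniform permutation), so P[π(i) > i] = (n − i)/n. Summing: Σ_{i=1}^{155} (n − i)/n = (0 + 1 + … + 154)/155 = 155(155 − 1)/(2·155) = (155 − 1)/2.
Hence E[X] = Σ_{i=1}^{155} (155 − i)/155 = 77 ≈ 77.000000.

E[X] = 77 = 77.000000.


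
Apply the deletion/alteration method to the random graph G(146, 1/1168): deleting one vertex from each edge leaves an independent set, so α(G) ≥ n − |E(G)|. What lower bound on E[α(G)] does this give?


E[|E(G)|] = C(146, 2)·p = 10585 · (1/1168) = 145/16.
E[α(G)] ≥ n − E[|E(G)|] = 146 − 145/16 = 2191/16.
Numerically: ≈ 136.9375.
(This is only a lower bound; the true E[α(G)] may be larger.)

E[α(G)] ≥ 2191/16 ≈ 136.9375.


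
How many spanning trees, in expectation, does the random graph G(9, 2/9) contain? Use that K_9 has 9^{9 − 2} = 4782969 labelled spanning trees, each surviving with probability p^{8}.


K_9 has 9^{9 − 2} = 4782969 labelled spanning trees.
For each such spanning tree H, let X_H = 1 if all 8 edges of H are present in G. Then P[X_H = 1] = p^{8} = (2/9)^{8} = 256/43046721.
Summing the indicators: E[X] = Σ_H E[X_H] = 4782969 · p^{8} = 4782969 · 256/43046721 = 256/9.
Numerically: E[X] ≈ 28.4.

E[X] = 4782969 · (2/9)^{8} = 256/9 ≈ 28.4.


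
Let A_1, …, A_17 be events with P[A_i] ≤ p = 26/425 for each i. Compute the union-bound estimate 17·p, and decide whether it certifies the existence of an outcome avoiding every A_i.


Union bound: P[∪_{i=1}^{17} A_i] ≤ Σ_i P[A_i] ≤ 17·p = 17·(26/425) = 26/25.
Numerically: 26/25 ≈ 1.040.
Is 26/25 < 1? NO.
Since the bound 26/25 is ≥ 1, the union bound is uninformative here; it does NOT by itself certify existence.

17·p = 26/25 ≈ 1.040; existence NOT certified by the union bound.


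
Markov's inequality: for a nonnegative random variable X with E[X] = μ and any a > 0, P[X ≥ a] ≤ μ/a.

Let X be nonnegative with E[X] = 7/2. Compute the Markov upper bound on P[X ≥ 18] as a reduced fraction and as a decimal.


μ = E[X] = 7/2, a = 18.
Markov: P[X ≥ 18] ≤ μ/a = (7/2)/18 = 7/36.
Numerically: ≈ 0.19444.
(Since a = 18 > μ = 3.50000, the bound 7/36 is < 1 and informative.)

P[X ≥ 18] ≤ 7/36 ≈ 0.19444.


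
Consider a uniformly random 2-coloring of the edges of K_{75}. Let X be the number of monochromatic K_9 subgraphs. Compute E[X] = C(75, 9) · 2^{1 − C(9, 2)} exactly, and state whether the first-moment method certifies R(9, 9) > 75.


E[X] = C(75, 9) · 2^{1 − 36} = 125595622175 · 2^{−35} = 125595622175/34359738368.
As a reduced fraction: E[X] = 125595622175/34359738368 ≈ 3.65531.
Is E[X] < 1? NO.
Since E[X] ≥ 1, the first-moment bound is inconclusive at n = 75; it does NOT by itself certify R(9, 9) > 75.

E[X] = 125595622175/34359738368 ≈ 3.65531; E[X] ≥ 1; first-moment method inconclusive here.


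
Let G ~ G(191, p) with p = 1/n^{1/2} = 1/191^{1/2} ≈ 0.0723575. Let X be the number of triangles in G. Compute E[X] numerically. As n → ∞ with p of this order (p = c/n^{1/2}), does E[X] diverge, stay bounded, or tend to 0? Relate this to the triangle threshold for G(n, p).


Number of potential triangles: C(191, 3) = 1143135.
Each occurs with probability p³ ≈ (0.0723575)³ ≈ 3.78834872e-04.
By linearity: E[X] = C(191, 3)·p³ ≈ 1143135 · 3.78834872e-04 ≈ 433.059401.
Since α = 1/2 < 1, p = c/n^{1/2} ≫ 1/n is above the triangle threshold p ~ 1/n. Asymptotically E[X] ~ (c³/6)·n^{3(1−α)} = (1³/6)·n^{1.5} → ∞; triangles are abundant w.h.p.

E[X] ≈ 433.059401; in regime p = Θ(1/n^{1/2}) E[X] diverges (above the triangle threshold p ~ 1/n).


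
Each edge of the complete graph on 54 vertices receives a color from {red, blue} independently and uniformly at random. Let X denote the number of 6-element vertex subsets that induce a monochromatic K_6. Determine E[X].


Let X = Σ_S X_S over the C(54, 6) = 25827165 subsets S of size 6, where X_S = 1 if the K_6 on S is monochromatic.
For a fixed S, the K_6 on S has C(6, 2) = 15 edges. P[all 15 edges red] = (1/2)^15, and likewise for blue, so P[monochromatic] = 2·(1/2)^15 = 2^{1 − 15} = 1/16384.
Summing: E[X] = C(54, 6) · 2^{1 − 15} = 25827165 · 1/16384 = 25827165/16384.
Numerically: E[X] ≈ 1576.365051.

E[X] = C(54,6)·2^(1−C(6,2)) = 25827165/16384 ≈ 1576.365051.


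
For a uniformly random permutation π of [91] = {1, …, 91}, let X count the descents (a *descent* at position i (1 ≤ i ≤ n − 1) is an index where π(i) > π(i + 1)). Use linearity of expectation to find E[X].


Write X = Σ X_I over i = 1, …, 90, with X_I the indicator of one descent.
There are 90 indicators.
For each fixed i, the pair (π(i), π(i+1)) is a uniformly random ordered pair of distinct values from {1, …, 91}; by symmetry P[π(i) > π(i+1)] = 1/2.
By linearity: E[X] = 90 · (1/2) = (91 − 1) · (1/2) = 45 ≈ 45.0000.

E[X] = 45 = 45.0000.


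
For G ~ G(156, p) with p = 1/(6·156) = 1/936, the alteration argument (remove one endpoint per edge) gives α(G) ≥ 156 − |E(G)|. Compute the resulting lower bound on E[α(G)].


E[|E(G)|] = C(156, 2)·p = 12090 · (1/936) = 155/12.
E[α(G)] ≥ n − E[|E(G)|] = 156 − 155/12 = 1717/12.
Numerically: ≈ 143.08333.
(This is only a lower bound; the true E[α(G)] may be larger.)

E[α(G)] ≥ 1717/12 ≈ 143.08333.


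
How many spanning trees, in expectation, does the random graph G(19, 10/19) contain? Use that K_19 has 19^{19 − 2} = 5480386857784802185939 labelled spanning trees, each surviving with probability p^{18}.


K_19 has 19^{19 − 2} = 5480386857784802185939 labelled spanning trees.
For each such spanning tree H, let X_H = 1 if all 18 edges of H are present in G. Then P[X_H = 1] = p^{18} = (10/19)^{18} = 1000000000000000000/104127350297911241532841.
Summing the indicators: E[X] = Σ_H E[X_H] = 5480386857784802185939 · p^{18} = 5480386857784802185939 · 1000000000000000000/104127350297911241532841 = 1000000000000000000/19.
Numerically: E[X] ≈ 5.26e+16.

E[X] = 5480386857784802185939 · (10/19)^{18} = 1000000000000000000/19 ≈ 5.26e+16.


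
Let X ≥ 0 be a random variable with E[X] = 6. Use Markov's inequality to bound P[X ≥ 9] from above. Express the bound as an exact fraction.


μ = E[X] = 6, a = 9.
Markov: P[X ≥ 9] ≤ μ/a = (6)/9 = 2/3.
Numerically: ≈ 0.667.
(Since a = 9 > μ = 6.000, the bound 2/3 is < 1 and informative.)

P[X ≥ 9] ≤ 2/3 ≈ 0.667.


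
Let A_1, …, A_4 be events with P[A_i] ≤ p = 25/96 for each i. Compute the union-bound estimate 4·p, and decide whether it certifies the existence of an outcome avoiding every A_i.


Union bound: P[∪_{i=1}^{4} A_i] ≤ Σ_i P[A_i] ≤ 4·p = 4·(25/96) = 25/24.
Numerically: 25/24 ≈ 1.04167.
Is 25/24 < 1? NO.
Since the bound 25/24 is ≥ 1, the union bound is uninformative here; it does NOT by itself certify existence.

4·p = 25/24 ≈ 1.04167; existence NOT certified by the union bound.


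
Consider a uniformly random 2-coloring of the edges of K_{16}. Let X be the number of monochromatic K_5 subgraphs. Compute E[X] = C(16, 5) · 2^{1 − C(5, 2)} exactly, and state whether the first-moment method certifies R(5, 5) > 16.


E[X] = C(16, 5) · 2^{1 − 10} = 4368 · 2^{−9} = 4368/512.
As a reduced fraction: E[X] = 273/32 ≈ 8.531250.
Is E[X] < 1? NO.
Since E[X] ≥ 1, the first-moment bound is inconclusive at n = 16; it does NOT by itself certify R(5, 5) > 16.

E[X] = 273/32 ≈ 8.531250; E[X] ≥ 1; first-moment method inconclusive here.


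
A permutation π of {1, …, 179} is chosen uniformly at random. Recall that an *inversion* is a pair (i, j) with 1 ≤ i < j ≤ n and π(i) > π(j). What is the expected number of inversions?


Write X = Σ X_I over the C(179, 2) = 15931 pairs i < j, with X_I the indicator of one inversion.
There are 15931 indicators.
For each fixed pair i < j, the values π(i) and π(j) are two distinct elements of {1, …, 179} in uniformly random order; by symmetry P[π(i) > π(j)] = 1/2.
By linearity: E[X] = 15931 · (1/2) = C(179, 2) · (1/2) = 15931/2 = 15931/2 ≈ 7965.50000.

E[X] = 15931/2 = 7965.50000.


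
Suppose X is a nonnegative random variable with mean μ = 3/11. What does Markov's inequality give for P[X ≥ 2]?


μ = E[X] = 3/11, a = 2.
Markov: P[X ≥ 2] ≤ μ/a = (3/11)/2 = 3/22.
Numerically: ≈ 0.136364.
(Since a = 2 > μ = 0.272727, the bound 3/22 is < 1 and informative.)

P[X ≥ 2] ≤ 3/22 ≈ 0.136364.


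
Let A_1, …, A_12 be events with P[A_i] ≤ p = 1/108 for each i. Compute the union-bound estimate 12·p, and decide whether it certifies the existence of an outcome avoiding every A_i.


Union bound: P[∪_{i=1}^{12} A_i] ≤ Σ_i P[A_i] ≤ 12·p = 12·(1/108) = 1/9.
Numerically: 1/9 ≈ 0.11111.
Is 1/9 < 1? YES.
Since P[∪ A_i] ≤ 1/9 < 1, the complement has P[∩ A_i^c] ≥ 1 − 1/9 = 8/9 > 0, so some outcome avoids every A_i.

12·p = 1/9 ≈ 0.11111; existence CERTIFIED by the union bound.


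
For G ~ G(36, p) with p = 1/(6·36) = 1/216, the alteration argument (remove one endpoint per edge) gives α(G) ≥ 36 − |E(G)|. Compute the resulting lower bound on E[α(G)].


E[|E(G)|] = C(36, 2)·p = 630 · (1/216) = 35/12.
E[α(G)] ≥ n − E[|E(G)|] = 36 − 35/12 = 397/12.
Numerically: ≈ 33.083333.
(This is only a lower bound; the true E[α(G)] may be larger.)

E[α(G)] ≥ 397/12 ≈ 33.083333.


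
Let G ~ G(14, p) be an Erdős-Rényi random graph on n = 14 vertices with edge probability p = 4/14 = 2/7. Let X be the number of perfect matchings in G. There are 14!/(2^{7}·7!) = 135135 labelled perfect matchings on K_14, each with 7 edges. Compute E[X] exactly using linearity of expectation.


K_14 has 14!/(2^{7}·7!) = 135135 labelled perfect matchings.
For each such perfect matching H, let X_H = 1 if all 7 edges of H are present in G. Then P[X_H = 1] = p^{7} = (2/7)^{7} = 128/823543.
By linearity of expectation: E[X] = Σ_H E[X_H] = 135135 · p^{7} = 135135 · 128/823543 = 2471040/117649.
Numerically: E[X] ≈ 21.

E[X] = 135135 · (2/7)^{7} = 2471040/117649 ≈ 21.


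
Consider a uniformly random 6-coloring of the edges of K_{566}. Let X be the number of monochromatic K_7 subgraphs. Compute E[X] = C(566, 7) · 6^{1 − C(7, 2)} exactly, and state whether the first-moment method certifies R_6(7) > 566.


E[X] = C(566, 7) · 6^{1 − 21} = 3557206237959440 · 6^{−20} = 3557206237959440/3656158440062976.
As a reduced fraction: E[X] = 222325389872465/228509902503936 ≈ 0.97294.
Is E[X] < 1? YES.
Since E[X] < 1, there exists a 6-coloring of K_{566} with no monochromatic K_7; hence R_6(7) > 566.

E[X] = 222325389872465/228509902503936 ≈ 0.97294; E[X] < 1, so R_6(7) > 566.


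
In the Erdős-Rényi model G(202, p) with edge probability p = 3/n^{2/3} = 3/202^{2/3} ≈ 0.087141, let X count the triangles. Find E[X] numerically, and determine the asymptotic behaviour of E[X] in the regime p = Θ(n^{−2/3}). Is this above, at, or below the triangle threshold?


Number of potential triangles: C(202, 3) = 1353400.
Each occurs with probability p³ ≈ (0.087141)³ ≈ 6.6169983e-04.
By linearity: E[X] = C(202, 3)·p³ ≈ 1353400 · 6.6169983e-04 ≈ 895.54455.
Since α = 2/3 < 1, p = c/n^{2/3} ≫ 1/n is above the triangle threshold p ~ 1/n. Asymptotically E[X] ~ (c³/6)·n^{3(1−α)} = (3³/6)·n^{1} → ∞; triangles are abundant w.h.p.

E[X] ≈ 895.54455; in regime p = Θ(1/n^{2/3}) E[X] diverges (above the triangle threshold p ~ 1/n).


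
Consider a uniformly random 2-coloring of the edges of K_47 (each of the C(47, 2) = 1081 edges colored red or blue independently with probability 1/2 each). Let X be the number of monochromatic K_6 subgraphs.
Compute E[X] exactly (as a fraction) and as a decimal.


Let X = Σ_S X_S over the C(47, 6) = 10737573 subsets S of size 6, where X_S = 1 if the K_6 on S is monochromatic.
For a fixed S, the K_6 on S has C(6, 2) = 15 edges. P[all 15 edges red] = (1/2)^15, and likewise for blue, so P[monochromatic] = 2·(1/2)^15 = 2^{1 − 15} = 1/16384.
Summing: E[X] = C(47, 6) · 2^{1 − 15} = 10737573 · 1/16384 = 10737573/16384.
Numerically: E[X] ≈ 655.36945.

E[X] = C(47,6)·2^(1−C(6,2)) = 10737573/16384 ≈ 655.36945.


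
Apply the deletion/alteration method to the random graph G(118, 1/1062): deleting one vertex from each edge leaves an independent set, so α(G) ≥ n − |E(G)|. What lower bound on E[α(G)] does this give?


E[|E(G)|] = C(118, 2)·p = 6903 · (1/1062) = 13/2.
E[α(G)] ≥ n − E[|E(G)|] = 118 − 13/2 = 223/2.
Numerically: ≈ 111.5000.
(This is only a lower bound; the true E[α(G)] may be larger.)

E[α(G)] ≥ 223/2 ≈ 111.5000.


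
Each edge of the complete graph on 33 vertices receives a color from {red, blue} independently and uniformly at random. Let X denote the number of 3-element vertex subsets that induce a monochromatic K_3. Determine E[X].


Let X = Σ_S X_S over the C(33, 3) = 5456 subsets S of size 3, where X_S = 1 if the K_3 on S is monochromatic.
For a fixed S, the K_3 on S has C(3, 2) = 3 edges. P[all 3 edges red] = (1/2)^3, and likewise for blue, so P[monochromatic] = 2·(1/2)^3 = 2^{1 − 3} = 1/4.
By linearity of expectation: E[X] = C(33, 3) · 2^{1 − 3} = 5456 · 1/4 = 1364.
Numerically: E[X] ≈ 1364.000.

E[X] = C(33,3)·2^(1−C(3,2)) = 1364 ≈ 1364.000.


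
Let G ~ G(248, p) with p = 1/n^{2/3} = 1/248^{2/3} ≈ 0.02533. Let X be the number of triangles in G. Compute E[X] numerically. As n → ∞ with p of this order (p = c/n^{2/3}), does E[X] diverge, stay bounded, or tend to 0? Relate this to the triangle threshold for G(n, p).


Number of potential triangles: C(248, 3) = 2511496.
Each occurs with probability p³ ≈ (0.02533)³ ≈ 1.625911e-05.
By linearity: E[X] = C(248, 3)·p³ ≈ 2511496 · 1.625911e-05 ≈ 40.8347.
Since α = 2/3 < 1, p = c/n^{2/3} ≫ 1/n is above the triangle threshold p ~ 1/n. Asymptotically E[X] ~ (c³/6)·n^{3(1−α)} = (1³/6)·n^{1} → ∞; triangles are abundant w.h.p.

E[X] ≈ 40.8347; in regime p = Θ(1/n^{2/3}) E[X] diverges (above the triangle threshold p ~ 1/n).


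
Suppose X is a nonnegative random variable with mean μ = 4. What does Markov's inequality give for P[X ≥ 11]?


μ = E[X] = 4, a = 11.
Markov: P[X ≥ 11] ≤ μ/a = (4)/11 = 4/11.
Numerically: ≈ 0.363636.
(Since a = 11 > μ = 4.000000, the bound 4/11 is < 1 and informative.)

P[X ≥ 11] ≤ 4/11 ≈ 0.363636.


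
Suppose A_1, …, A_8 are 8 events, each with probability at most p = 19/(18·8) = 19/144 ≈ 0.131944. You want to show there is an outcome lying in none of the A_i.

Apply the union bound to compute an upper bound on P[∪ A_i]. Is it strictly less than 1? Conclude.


Union bound: P[∪_{i=1}^{8} A_i] ≤ Σ_i P[A_i] ≤ 8·p = 8·(19/144) = 19/18.
Numerically: 19/18 ≈ 1.055556.
Is 19/18 < 1? NO.
Since the bound 19/18 is ≥ 1, the union bound is uninformative here; it does NOT by itself certify existence.

8·p = 19/18 ≈ 1.055556; existence NOT certified by the union bound.


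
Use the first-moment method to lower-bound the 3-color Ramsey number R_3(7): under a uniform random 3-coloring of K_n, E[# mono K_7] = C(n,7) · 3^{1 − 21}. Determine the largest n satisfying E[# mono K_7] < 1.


We need C(n, 7) · 3^{1 − 21} < 1, i.e. C(n, 7) < 3^{21 − 1} = 3486784401.
Check values of n near the boundary:
  n = 76: C(76, 7) = 2186189400; 2186189400 < 3486784401? YES
  n = 77: C(77, 7) = 2404808340; 2404808340 < 3486784401? YES
  n = 78: C(78, 7) = 2641902120; 2641902120 < 3486784401? YES
  n = 79: C(79, 7) = 2898753715; 2898753715 < 3486784401? YES
  n = 80: C(80, 7) = 3176716400; 3176716400 < 3486784401? YES
  n = 81: C(81, 7) = 3477216600; 3477216600 < 3486784401? YES
  n = 82: C(82, 7) = 3801756816; 3801756816 < 3486784401? NO
  n = 83: C(83, 7) = 4151918628; 4151918628 < 3486784401? NO
  n = 84: C(84, 7) = 4529365776; 4529365776 < 3486784401? NO
The largest n with C(n, 7) < 3486784401 is n = 81 (where E[X] = 42928600/43046721 ≈ 0.9973). Hence R_3(7) > 81, i.e. R_3(7) ≥ 82.

Largest n = 81; hence R_3(7) > 81.


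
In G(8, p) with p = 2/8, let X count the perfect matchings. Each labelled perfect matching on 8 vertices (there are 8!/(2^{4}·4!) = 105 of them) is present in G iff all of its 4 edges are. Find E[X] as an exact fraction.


K_8 has 8!/(2^{4}·4!) = 105 labelled perfect matchings.
For each such perfect matching H, let X_H = 1 if all 4 edges of H are present in G. Then P[X_H = 1] = p^{4} = (1/4)^{4} = 1/256.
Summing the indicators: E[X] = Σ_H E[X_H] = 105 · p^{4} = 105 · 1/256 = 105/256.
Numerically: E[X] ≈ 0.4102.

E[X] = 105 · (1/4)^{4} = 105/256 ≈ 0.4102.


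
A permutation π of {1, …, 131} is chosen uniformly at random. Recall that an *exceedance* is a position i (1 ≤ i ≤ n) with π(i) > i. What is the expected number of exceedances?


Write X = Σ_{i=1}^{131} X_i, where X_i = 1_{π(i) > i}.
For each fixed i, π(i) is uniform over {1, …, 131} (marginal of a uniform permutation), so P[π(i) > i] = (n − i)/n. Summing: Σ_{i=1}^{131} (n − i)/n = (0 + 1 + … + 130)/131 = 131(131 − 1)/(2·131) = (131 − 1)/2.
Hence E[X] = Σ_{i=1}^{131} (131 − i)/131 = 65 ≈ 65.0000.

E[X] = 65 = 65.0000.


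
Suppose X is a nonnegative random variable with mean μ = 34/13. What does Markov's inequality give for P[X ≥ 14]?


μ = E[X] = 34/13, a = 14.
Markov: P[X ≥ 14] ≤ μ/a = (34/13)/14 = 17/91.
Numerically: ≈ 0.187.
(Since a = 14 > μ = 2.615, the bound 17/91 is < 1 and informative.)

P[X ≥ 14] ≤ 17/91 ≈ 0.187.


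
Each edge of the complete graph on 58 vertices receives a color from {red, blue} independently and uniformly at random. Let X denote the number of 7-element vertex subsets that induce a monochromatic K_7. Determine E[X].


Let X = Σ_S X_S over the C(58, 7) = 300674088 subsets S of size 7, where X_S = 1 if the K_7 on S is monochromatic.
For a fixed S, the K_7 on S has C(7, 2) = 21 edges. P[all 21 edges red] = (1/2)^21, and likewise for blue, so P[monochromatic] = 2·(1/2)^21 = 2^{1 − 21} = 1/1048576.
By linearity: E[X] = C(58, 7) · 2^{1 − 21} = 300674088 · 1/1048576 = 37584261/131072.
Numerically: E[X] ≈ 286.745.

E[X] = C(58,7)·2^(1−C(7,2)) = 37584261/131072 ≈ 286.745.


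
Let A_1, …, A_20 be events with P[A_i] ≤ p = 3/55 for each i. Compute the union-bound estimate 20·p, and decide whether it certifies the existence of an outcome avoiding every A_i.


Union bound: P[∪_{i=1}^{20} A_i] ≤ Σ_i P[A_i] ≤ 20·p = 20·(3/55) = 12/11.
Numerically: 12/11 ≈ 1.0909.
Is 12/11 < 1? NO.
Since the bound 12/11 is ≥ 1, the union bound is uninformative here; it does NOT by itself certify existence.

20·p = 12/11 ≈ 1.0909; existence NOT certified by the union bound.


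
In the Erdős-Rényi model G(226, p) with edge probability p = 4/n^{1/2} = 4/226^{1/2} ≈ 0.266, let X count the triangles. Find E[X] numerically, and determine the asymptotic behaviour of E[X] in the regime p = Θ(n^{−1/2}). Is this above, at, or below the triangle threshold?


Number of potential triangles: C(226, 3) = 1898400.
Each occurs with probability p³ ≈ (0.266)³ ≈ 1.88372e-02.
By linearity: E[X] = C(226, 3)·p³ ≈ 1898400 · 1.88372e-02 ≈ 35760.620.
Since α = 1/2 < 1, p = c/n^{1/2} ≫ 1/n is above the triangle threshold p ~ 1/n. Asymptotically E[X] ~ (c³/6)·n^{3(1−α)} = (4³/6)·n^{1.5} → ∞; triangles are abundant w.h.p.

E[X] ≈ 35760.620; in regime p = Θ(1/n^{1/2}) E[X] diverges (above the triangle threshold p ~ 1/n).
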